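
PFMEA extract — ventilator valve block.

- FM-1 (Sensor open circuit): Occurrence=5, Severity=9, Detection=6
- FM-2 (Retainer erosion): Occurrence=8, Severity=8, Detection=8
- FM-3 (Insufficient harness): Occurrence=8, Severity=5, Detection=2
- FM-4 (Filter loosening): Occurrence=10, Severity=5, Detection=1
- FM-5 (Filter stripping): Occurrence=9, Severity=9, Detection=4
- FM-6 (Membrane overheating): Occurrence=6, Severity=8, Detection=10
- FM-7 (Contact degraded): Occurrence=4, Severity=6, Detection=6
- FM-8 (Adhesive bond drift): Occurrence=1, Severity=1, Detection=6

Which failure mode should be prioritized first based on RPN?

RPN = Severity × Occurrence × Detection:
  FM-1: 9 × 5 × 6 = 270
  FM-2: 8 × 8 × 8 = 512
  FM-3: 5 × 8 × 2 = 80
  FM-4: 5 × 10 × 1 = 50
  FM-5: 9 × 9 × 4 = 324
  FM-6: 8 × 6 × 10 = 480
  FM-7: 6 × 4 × 6 = 144
  FM-8: 1 × 1 × 6 = 6
Highest RPN is 512 → FM-2.

FM-2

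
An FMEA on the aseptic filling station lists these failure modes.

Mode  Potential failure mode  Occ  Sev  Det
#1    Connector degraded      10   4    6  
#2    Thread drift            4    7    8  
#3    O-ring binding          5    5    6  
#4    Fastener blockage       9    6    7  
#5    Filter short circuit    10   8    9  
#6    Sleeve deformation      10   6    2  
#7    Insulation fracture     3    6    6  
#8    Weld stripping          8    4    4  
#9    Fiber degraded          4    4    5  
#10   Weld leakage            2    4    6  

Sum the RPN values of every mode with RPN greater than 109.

RPN = Severity × Occurrence × Detection:
  #1: 4 × 10 × 6 = 240
  #2: 7 × 4 × 8 = 224
  #3: 5 × 5 × 6 = 150
  #4: 6 × 9 × 7 = 378
  #5: 8 × 10 × 9 = 720
  #6: 6 × 10 × 2 = 120
  #7: 6 × 3 × 6 = 108
  #8: 4 × 8 × 4 = 128
  #9: 4 × 4 × 5 = 80
  #10: 4 × 2 × 6 = 48
RPN > 109: #1 (240), #2 (224), #3 (150), #4 (378), #5 (720), #6 (120), #8 (128).
Sum: 240 + 224 + 150 + 378 + 720 + 120 + 128 = 1960.

1960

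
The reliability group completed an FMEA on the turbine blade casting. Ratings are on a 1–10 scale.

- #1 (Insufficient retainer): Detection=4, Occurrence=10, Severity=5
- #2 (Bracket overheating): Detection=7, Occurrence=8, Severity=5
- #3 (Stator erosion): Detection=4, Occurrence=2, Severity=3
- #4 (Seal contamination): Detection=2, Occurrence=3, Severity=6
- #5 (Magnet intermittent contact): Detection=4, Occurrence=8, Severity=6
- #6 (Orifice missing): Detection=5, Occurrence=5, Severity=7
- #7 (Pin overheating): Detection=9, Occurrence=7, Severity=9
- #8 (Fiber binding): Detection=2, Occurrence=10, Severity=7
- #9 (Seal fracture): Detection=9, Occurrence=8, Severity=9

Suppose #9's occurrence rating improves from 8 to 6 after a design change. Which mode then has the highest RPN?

RPN = Severity × Occurrence × Detection:
  #1: 5 × 10 × 4 = 200
  #2: 5 × 8 × 7 = 280
  #3: 3 × 2 × 4 = 24
  #4: 6 × 3 × 2 = 36
  #5: 6 × 8 × 4 = 192
  #6: 7 × 5 × 5 = 175
  #7: 9 × 7 × 9 = 567
  #8: 7 × 10 × 2 = 140
  #9: 9 × 8 × 9 = 648
After action: #9 → 9 × 6 × 9 = 486.
Revised RPNs: #7=567, #9=486, #2=280, #1=200, #5=192, #6=175, #8=140, #4=36, #3=24.
Highest is now #7 (567).

#7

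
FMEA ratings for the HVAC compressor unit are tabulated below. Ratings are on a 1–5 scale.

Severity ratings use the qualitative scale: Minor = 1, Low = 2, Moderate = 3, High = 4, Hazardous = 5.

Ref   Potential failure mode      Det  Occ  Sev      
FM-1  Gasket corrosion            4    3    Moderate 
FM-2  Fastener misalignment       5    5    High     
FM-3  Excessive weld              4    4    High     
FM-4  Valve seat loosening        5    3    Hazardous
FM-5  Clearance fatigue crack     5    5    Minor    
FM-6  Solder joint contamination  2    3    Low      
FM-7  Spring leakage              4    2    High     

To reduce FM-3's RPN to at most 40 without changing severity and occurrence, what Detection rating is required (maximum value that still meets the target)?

2

FM-3: S=4, O=4, D=4 → current RPN = 64.
Fixed product = 16. Need 16 × D ≤ 40, so D ≤ 40/16 = 2.50.
Maximum integer Detection rating = 2 (gives RPN 32; D=3 would give 48 > 40).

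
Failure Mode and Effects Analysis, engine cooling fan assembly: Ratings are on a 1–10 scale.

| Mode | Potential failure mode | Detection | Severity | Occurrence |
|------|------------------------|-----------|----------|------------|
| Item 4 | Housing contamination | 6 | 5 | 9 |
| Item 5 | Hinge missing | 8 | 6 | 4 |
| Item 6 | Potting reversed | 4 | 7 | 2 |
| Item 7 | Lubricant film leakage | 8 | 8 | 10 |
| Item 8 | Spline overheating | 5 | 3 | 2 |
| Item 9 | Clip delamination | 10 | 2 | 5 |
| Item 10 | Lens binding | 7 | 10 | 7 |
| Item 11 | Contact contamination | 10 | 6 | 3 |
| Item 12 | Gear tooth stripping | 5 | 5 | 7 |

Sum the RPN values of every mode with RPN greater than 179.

1772

RPN = Severity × Occurrence × Detection:
  Item 4: 5 × 9 × 6 = 270
  Item 5: 6 × 4 × 8 = 192
  Item 6: 7 × 2 × 4 = 56
  Item 7: 8 × 10 × 8 = 640
  Item 8: 3 × 2 × 5 = 30
  Item 9: 2 × 5 × 10 = 100
  Item 10: 10 × 7 × 7 = 490
  Item 11: 6 × 3 × 10 = 180
  Item 12: 5 × 7 × 5 = 175
RPN > 179: Item 4 (270), Item 5 (192), Item 7 (640), Item 10 (490), Item 11 (180).
Sum: 270 + 192 + 640 + 490 + 180 = 1772.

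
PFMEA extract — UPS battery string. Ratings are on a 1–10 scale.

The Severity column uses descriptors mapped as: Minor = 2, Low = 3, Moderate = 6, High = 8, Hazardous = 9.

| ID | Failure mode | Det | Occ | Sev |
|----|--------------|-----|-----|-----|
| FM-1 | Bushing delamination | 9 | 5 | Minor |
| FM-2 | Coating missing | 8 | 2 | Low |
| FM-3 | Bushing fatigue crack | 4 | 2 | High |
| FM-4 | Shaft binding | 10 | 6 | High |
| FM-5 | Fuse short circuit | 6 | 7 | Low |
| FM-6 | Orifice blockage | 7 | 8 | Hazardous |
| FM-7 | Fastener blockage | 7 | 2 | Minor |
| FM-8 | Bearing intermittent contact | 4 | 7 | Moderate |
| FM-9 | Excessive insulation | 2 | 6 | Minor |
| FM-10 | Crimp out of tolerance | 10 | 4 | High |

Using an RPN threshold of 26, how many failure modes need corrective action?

9

RPN = Severity × Occurrence × Detection:
  FM-1: 2 × 5 × 9 = 90
  FM-2: 3 × 2 × 8 = 48
  FM-3: 8 × 2 × 4 = 64
  FM-4: 8 × 6 × 10 = 480
  FM-5: 3 × 7 × 6 = 126
  FM-6: 9 × 8 × 7 = 504
  FM-7: 2 × 2 × 7 = 28
  FM-8: 6 × 7 × 4 = 168
  FM-9: 2 × 6 × 2 = 24
  FM-10: 8 × 4 × 10 = 320
Modes with RPN ≥ 26: FM-1 (90), FM-2 (48), FM-3 (64), FM-4 (480), FM-5 (126), FM-6 (504), FM-7 (28), FM-8 (168), FM-10 (320) → 9.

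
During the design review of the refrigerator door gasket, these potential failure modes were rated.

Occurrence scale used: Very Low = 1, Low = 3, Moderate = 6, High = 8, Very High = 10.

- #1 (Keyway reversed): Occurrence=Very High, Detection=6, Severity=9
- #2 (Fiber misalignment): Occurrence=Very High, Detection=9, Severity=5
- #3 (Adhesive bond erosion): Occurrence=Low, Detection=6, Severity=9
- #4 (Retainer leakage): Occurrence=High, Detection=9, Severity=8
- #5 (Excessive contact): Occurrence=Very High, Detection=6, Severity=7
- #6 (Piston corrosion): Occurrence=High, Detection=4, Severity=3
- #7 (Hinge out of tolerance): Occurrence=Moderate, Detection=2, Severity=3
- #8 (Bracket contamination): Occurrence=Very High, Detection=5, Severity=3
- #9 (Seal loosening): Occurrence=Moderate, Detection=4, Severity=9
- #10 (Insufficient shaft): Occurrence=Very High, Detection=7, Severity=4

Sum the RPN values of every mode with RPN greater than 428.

1566

RPN = Severity × Occurrence × Detection:
  #1: 9 × 10 × 6 = 540
  #2: 5 × 10 × 9 = 450
  #3: 9 × 3 × 6 = 162
  #4: 8 × 8 × 9 = 576
  #5: 7 × 10 × 6 = 420
  #6: 3 × 8 × 4 = 96
  #7: 3 × 6 × 2 = 36
  #8: 3 × 10 × 5 = 150
  #9: 9 × 6 × 4 = 216
  #10: 4 × 10 × 7 = 280
RPN > 428: #1 (540), #2 (450), #4 (576).
Sum: 540 + 450 + 576 = 1566.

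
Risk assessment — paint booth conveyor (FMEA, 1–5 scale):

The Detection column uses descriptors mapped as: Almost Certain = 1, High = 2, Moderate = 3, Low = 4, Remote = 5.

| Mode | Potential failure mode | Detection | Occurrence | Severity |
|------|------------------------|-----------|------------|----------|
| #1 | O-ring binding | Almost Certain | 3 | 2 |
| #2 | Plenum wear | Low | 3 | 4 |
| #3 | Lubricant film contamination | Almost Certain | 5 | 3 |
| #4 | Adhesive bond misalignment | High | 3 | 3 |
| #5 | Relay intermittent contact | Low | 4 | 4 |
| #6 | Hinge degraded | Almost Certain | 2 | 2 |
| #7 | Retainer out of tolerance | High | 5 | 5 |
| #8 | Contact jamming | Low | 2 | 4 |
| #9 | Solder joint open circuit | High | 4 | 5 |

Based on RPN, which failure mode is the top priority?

#5

RPN = Severity × Occurrence × Detection:
  #1: 2 × 3 × 1 = 6
  #2: 4 × 3 × 4 = 48
  #3: 3 × 5 × 1 = 15
  #4: 3 × 3 × 2 = 18
  #5: 4 × 4 × 4 = 64
  #6: 2 × 2 × 1 = 4
  #7: 5 × 5 × 2 = 50
  #8: 4 × 2 × 4 = 32
  #9: 5 × 4 × 2 = 40
Highest RPN is 64 → #5.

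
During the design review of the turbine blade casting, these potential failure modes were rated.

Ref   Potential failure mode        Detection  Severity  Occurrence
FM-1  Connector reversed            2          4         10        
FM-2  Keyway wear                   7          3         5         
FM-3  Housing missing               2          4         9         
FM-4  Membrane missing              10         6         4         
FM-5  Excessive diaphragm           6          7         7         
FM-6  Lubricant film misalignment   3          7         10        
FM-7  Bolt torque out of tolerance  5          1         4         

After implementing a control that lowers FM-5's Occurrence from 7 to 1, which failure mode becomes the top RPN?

FM-4

RPN = Severity × Occurrence × Detection:
  FM-1: 4 × 10 × 2 = 80
  FM-2: 3 × 5 × 7 = 105
  FM-3: 4 × 9 × 2 = 72
  FM-4: 6 × 4 × 10 = 240
  FM-5: 7 × 7 × 6 = 294
  FM-6: 7 × 10 × 3 = 210
  FM-7: 1 × 4 × 5 = 20
After action: FM-5 → 7 × 1 × 6 = 42.
Revised RPNs: FM-4=240, FM-6=210, FM-2=105, FM-1=80, FM-3=72, FM-5=42, FM-7=20.
Highest is now FM-4 (240).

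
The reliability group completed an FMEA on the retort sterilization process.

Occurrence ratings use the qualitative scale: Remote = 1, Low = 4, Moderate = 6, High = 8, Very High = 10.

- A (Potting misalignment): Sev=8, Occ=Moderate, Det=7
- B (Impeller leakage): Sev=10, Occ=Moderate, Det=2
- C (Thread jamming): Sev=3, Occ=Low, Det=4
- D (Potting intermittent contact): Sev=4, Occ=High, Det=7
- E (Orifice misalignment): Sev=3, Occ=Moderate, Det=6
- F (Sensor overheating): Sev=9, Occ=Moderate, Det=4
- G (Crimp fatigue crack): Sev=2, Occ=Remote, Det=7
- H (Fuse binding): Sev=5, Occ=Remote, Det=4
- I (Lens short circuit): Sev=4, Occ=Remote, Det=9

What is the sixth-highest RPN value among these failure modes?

48

RPN = Severity × Occurrence × Detection:
  A: 8 × 6 × 7 = 336
  B: 10 × 6 × 2 = 120
  C: 3 × 4 × 4 = 48
  D: 4 × 8 × 7 = 224
  E: 3 × 6 × 6 = 108
  F: 9 × 6 × 4 = 216
  G: 2 × 1 × 7 = 14
  H: 5 × 1 × 4 = 20
  I: 4 × 1 × 9 = 36
Sorted descending: 336, 224, 216, 120, 108, 48, 36, 20, 14.
The sixth-highest RPN is 48 (C).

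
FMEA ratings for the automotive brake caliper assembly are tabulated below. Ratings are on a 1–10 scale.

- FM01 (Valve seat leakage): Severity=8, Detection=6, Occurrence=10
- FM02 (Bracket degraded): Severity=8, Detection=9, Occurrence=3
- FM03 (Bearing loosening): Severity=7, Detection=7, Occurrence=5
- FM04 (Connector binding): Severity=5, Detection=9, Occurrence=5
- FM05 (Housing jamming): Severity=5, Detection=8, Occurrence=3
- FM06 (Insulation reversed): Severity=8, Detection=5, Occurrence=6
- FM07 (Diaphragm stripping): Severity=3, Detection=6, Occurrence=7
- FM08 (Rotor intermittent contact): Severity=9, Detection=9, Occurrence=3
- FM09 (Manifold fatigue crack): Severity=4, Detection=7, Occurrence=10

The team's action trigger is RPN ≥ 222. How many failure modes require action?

RPN = Severity × Occurrence × Detection:
  FM01: 8 × 10 × 6 = 480
  FM02: 8 × 3 × 9 = 216
  FM03: 7 × 5 × 7 = 245
  FM04: 5 × 5 × 9 = 225
  FM05: 5 × 3 × 8 = 120
  FM06: 8 × 6 × 5 = 240
  FM07: 3 × 7 × 6 = 126
  FM08: 9 × 3 × 9 = 243
  FM09: 4 × 10 × 7 = 280
Modes with RPN ≥ 222: FM01 (480), FM03 (245), FM04 (225), FM06 (240), FM08 (243), FM09 (280) → 6.

6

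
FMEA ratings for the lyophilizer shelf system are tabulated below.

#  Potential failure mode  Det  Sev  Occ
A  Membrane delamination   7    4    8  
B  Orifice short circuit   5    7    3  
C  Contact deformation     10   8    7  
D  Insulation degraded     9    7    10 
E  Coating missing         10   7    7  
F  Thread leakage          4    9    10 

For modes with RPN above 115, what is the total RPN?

RPN = Severity × Occurrence × Detection:
  A: 4 × 8 × 7 = 224
  B: 7 × 3 × 5 = 105
  C: 8 × 7 × 10 = 560
  D: 7 × 10 × 9 = 630
  E: 7 × 7 × 10 = 490
  F: 9 × 10 × 4 = 360
RPN > 115: A (224), C (560), D (630), E (490), F (360).
Sum: 224 + 560 + 630 + 490 + 360 = 2264.

2264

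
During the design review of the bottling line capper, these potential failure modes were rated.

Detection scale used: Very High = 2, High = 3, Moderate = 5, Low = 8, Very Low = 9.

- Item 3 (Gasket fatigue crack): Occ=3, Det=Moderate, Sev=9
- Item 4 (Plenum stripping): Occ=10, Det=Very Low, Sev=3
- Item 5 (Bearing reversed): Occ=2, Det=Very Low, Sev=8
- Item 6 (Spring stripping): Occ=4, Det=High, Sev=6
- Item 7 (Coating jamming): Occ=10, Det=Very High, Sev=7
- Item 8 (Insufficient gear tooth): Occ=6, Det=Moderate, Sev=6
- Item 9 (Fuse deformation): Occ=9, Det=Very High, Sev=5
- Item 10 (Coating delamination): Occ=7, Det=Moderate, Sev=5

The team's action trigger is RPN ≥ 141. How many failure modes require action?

4

RPN = Severity × Occurrence × Detection:
  Item 3: 9 × 3 × 5 = 135
  Item 4: 3 × 10 × 9 = 270
  Item 5: 8 × 2 × 9 = 144
  Item 6: 6 × 4 × 3 = 72
  Item 7: 7 × 10 × 2 = 140
  Item 8: 6 × 6 × 5 = 180
  Item 9: 5 × 9 × 2 = 90
  Item 10: 5 × 7 × 5 = 175
Modes with RPN ≥ 141: Item 4 (270), Item 5 (144), Item 8 (180), Item 10 (175) → 4.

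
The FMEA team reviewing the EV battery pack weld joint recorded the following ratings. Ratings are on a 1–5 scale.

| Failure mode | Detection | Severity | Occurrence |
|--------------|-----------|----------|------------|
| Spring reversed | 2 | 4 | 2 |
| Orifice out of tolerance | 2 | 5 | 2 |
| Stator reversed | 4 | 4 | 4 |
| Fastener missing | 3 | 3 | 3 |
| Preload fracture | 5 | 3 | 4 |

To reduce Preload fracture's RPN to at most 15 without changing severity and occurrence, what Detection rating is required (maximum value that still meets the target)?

1

Preload fracture: S=3, O=4, D=5 → current RPN = 60.
Fixed product = 12. Need 12 × D ≤ 15, so D ≤ 15/12 = 1.25.
Maximum integer Detection rating = 1 (gives RPN 12; D=2 would give 24 > 15).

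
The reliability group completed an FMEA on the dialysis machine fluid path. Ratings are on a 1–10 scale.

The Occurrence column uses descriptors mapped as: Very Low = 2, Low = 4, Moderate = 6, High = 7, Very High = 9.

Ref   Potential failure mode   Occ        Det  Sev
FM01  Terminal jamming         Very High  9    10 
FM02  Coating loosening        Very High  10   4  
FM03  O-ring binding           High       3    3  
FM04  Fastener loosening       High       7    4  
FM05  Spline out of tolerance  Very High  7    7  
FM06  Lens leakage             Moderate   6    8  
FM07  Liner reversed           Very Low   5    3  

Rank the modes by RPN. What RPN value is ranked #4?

RPN = Severity × Occurrence × Detection:
  FM01: 10 × 9 × 9 = 810
  FM02: 4 × 9 × 10 = 360
  FM03: 3 × 7 × 3 = 63
  FM04: 4 × 7 × 7 = 196
  FM05: 7 × 9 × 7 = 441
  FM06: 8 × 6 × 6 = 288
  FM07: 3 × 2 × 5 = 30
Sorted descending: 810, 441, 360, 288, 196, 63, 30.
The fourth-highest RPN is 288 (FM06).

288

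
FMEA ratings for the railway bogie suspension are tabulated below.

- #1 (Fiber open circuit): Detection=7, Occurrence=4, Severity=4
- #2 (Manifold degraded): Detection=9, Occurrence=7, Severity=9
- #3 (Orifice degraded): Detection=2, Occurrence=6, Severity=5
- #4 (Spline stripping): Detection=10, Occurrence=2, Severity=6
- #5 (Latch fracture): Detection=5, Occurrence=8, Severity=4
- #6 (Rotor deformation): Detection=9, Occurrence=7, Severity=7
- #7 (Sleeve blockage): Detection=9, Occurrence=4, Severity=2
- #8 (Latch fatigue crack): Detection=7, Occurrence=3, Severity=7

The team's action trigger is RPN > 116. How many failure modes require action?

RPN = Severity × Occurrence × Detection:
  #1: 4 × 4 × 7 = 112
  #2: 9 × 7 × 9 = 567
  #3: 5 × 6 × 2 = 60
  #4: 6 × 2 × 10 = 120
  #5: 4 × 8 × 5 = 160
  #6: 7 × 7 × 9 = 441
  #7: 2 × 4 × 9 = 72
  #8: 7 × 3 × 7 = 147
Modes with RPN > 116: #2 (567), #4 (120), #5 (160), #6 (441), #8 (147) → 5.

5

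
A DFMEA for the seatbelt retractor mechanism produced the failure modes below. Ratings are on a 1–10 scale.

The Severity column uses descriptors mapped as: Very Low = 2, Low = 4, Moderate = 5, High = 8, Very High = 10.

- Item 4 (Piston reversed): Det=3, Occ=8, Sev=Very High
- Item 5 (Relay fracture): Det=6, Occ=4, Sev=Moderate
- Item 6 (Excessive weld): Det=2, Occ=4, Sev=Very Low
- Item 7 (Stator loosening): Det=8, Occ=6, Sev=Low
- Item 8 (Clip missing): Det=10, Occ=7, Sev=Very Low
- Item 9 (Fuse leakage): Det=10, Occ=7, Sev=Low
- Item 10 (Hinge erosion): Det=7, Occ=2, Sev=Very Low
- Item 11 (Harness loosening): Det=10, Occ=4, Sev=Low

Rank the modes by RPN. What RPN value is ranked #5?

140

RPN = Severity × Occurrence × Detection:
  Item 4: 10 × 8 × 3 = 240
  Item 5: 5 × 4 × 6 = 120
  Item 6: 2 × 4 × 2 = 16
  Item 7: 4 × 6 × 8 = 192
  Item 8: 2 × 7 × 10 = 140
  Item 9: 4 × 7 × 10 = 280
  Item 10: 2 × 2 × 7 = 28
  Item 11: 4 × 4 × 10 = 160
Sorted descending: 280, 240, 192, 160, 140, 120, 28, 16.
The fifth-highest RPN is 140 (Item 8).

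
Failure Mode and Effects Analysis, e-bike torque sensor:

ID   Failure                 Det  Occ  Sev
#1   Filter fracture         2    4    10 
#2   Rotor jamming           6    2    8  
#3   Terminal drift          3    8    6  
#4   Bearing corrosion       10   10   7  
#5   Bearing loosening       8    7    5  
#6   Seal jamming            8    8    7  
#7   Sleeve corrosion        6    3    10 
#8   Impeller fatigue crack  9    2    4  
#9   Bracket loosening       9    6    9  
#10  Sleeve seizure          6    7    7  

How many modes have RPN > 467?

2

RPN = Severity × Occurrence × Detection:
  #1: 10 × 4 × 2 = 80
  #2: 8 × 2 × 6 = 96
  #3: 6 × 8 × 3 = 144
  #4: 7 × 10 × 10 = 700
  #5: 5 × 7 × 8 = 280
  #6: 7 × 8 × 8 = 448
  #7: 10 × 3 × 6 = 180
  #8: 4 × 2 × 9 = 72
  #9: 9 × 6 × 9 = 486
  #10: 7 × 7 × 6 = 294
Modes with RPN > 467: #4 (700), #9 (486) → 2.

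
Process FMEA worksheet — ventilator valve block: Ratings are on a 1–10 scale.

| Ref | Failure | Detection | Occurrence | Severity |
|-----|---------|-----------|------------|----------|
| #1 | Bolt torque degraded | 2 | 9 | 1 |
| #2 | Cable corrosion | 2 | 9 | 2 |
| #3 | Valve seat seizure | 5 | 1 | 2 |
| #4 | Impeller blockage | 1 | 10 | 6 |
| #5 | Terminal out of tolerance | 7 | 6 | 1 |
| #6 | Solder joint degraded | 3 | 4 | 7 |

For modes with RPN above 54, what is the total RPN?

RPN = Severity × Occurrence × Detection:
  #1: 1 × 9 × 2 = 18
  #2: 2 × 9 × 2 = 36
  #3: 2 × 1 × 5 = 10
  #4: 6 × 10 × 1 = 60
  #5: 1 × 6 × 7 = 42
  #6: 7 × 4 × 3 = 84
RPN > 54: #4 (60), #6 (84).
Sum: 60 + 84 = 144.

144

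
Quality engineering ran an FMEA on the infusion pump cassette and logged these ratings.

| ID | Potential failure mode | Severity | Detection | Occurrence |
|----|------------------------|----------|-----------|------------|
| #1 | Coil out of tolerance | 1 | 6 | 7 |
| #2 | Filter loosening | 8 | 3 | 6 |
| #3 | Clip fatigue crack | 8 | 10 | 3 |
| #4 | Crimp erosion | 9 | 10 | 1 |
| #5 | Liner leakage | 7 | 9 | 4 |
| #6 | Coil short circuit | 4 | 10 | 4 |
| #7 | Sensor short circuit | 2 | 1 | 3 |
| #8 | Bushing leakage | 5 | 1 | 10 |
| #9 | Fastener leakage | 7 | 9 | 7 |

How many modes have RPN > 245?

RPN = Severity × Occurrence × Detection:
  #1: 1 × 7 × 6 = 42
  #2: 8 × 6 × 3 = 144
  #3: 8 × 3 × 10 = 240
  #4: 9 × 1 × 10 = 90
  #5: 7 × 4 × 9 = 252
  #6: 4 × 4 × 10 = 160
  #7: 2 × 3 × 1 = 6
  #8: 5 × 10 × 1 = 50
  #9: 7 × 7 × 9 = 441
Modes with RPN > 245: #5 (252), #9 (441) → 2.

2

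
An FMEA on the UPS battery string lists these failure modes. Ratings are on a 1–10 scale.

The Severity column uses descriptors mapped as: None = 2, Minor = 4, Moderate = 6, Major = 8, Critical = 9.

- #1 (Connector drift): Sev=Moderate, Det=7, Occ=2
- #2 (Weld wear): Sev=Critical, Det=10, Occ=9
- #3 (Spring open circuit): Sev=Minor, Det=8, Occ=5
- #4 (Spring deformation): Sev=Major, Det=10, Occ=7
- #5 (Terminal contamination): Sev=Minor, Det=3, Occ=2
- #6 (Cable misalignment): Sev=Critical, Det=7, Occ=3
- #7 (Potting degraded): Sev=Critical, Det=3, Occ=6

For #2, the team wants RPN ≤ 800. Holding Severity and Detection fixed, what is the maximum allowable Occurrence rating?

#2: S=9, O=9, D=10 → current RPN = 810.
Fixed product = 90. Need 90 × O ≤ 800, so O ≤ 800/90 = 8.89.
Maximum integer Occurrence rating = 8 (gives RPN 720; O=9 would give 810 > 800).

8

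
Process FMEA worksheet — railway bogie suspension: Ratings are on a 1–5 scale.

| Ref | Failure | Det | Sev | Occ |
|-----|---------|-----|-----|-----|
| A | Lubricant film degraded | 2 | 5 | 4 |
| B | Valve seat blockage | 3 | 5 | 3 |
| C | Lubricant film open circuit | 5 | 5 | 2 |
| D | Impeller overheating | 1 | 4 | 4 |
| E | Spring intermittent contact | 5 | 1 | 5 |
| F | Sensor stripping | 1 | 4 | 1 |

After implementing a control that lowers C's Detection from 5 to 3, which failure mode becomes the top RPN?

B

RPN = Severity × Occurrence × Detection:
  A: 5 × 4 × 2 = 40
  B: 5 × 3 × 3 = 45
  C: 5 × 2 × 5 = 50
  D: 4 × 4 × 1 = 16
  E: 1 × 5 × 5 = 25
  F: 4 × 1 × 1 = 4
After action: C → 5 × 2 × 3 = 30.
Revised RPNs: B=45, A=40, C=30, E=25, D=16, F=4.
Highest is now B (45).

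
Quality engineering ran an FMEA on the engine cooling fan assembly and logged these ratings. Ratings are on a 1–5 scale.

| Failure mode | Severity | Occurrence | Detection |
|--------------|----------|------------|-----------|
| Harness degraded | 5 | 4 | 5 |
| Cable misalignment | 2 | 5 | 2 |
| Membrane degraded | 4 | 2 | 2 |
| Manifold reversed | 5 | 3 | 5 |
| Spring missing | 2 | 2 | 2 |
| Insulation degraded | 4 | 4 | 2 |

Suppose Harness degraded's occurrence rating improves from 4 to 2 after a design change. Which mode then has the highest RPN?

Manifold reversed

RPN = Severity × Occurrence × Detection:
  Harness degraded: 5 × 4 × 5 = 100
  Cable misalignment: 2 × 5 × 2 = 20
  Membrane degraded: 4 × 2 × 2 = 16
  Manifold reversed: 5 × 3 × 5 = 75
  Spring missing: 2 × 2 × 2 = 8
  Insulation degraded: 4 × 4 × 2 = 32
After action: Harness degraded → 5 × 2 × 5 = 50.
Revised RPNs: Manifold reversed=75, Harness degraded=50, Insulation degraded=32, Cable misalignment=20, Membrane degraded=16, Spring missing=8.
Highest is now Manifold reversed (75).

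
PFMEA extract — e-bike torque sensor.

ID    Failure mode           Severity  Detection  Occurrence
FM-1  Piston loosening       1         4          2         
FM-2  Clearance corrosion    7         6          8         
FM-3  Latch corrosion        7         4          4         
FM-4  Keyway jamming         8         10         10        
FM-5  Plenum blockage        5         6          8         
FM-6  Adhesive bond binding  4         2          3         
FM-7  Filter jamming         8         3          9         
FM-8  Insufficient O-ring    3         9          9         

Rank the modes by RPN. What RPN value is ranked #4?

RPN = Severity × Occurrence × Detection:
  FM-1: 1 × 2 × 4 = 8
  FM-2: 7 × 8 × 6 = 336
  FM-3: 7 × 4 × 4 = 112
  FM-4: 8 × 10 × 10 = 800
  FM-5: 5 × 8 × 6 = 240
  FM-6: 4 × 3 × 2 = 24
  FM-7: 8 × 9 × 3 = 216
  FM-8: 3 × 9 × 9 = 243
Sorted descending: 800, 336, 243, 240, 216, 112, 24, 8.
The fourth-highest RPN is 240 (FM-5).

240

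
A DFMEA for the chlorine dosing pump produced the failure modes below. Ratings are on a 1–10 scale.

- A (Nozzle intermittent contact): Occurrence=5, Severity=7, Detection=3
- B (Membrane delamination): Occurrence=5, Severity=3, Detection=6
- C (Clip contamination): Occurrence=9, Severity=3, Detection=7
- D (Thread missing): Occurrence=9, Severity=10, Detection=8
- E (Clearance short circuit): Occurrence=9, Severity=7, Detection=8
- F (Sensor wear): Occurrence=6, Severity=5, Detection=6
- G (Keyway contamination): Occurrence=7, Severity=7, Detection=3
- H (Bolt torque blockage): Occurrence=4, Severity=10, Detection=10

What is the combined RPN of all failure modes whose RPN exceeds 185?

1813

RPN = Severity × Occurrence × Detection:
  A: 7 × 5 × 3 = 105
  B: 3 × 5 × 6 = 90
  C: 3 × 9 × 7 = 189
  D: 10 × 9 × 8 = 720
  E: 7 × 9 × 8 = 504
  F: 5 × 6 × 6 = 180
  G: 7 × 7 × 3 = 147
  H: 10 × 4 × 10 = 400
RPN > 185: C (189), D (720), E (504), H (400).
Sum: 189 + 720 + 504 + 400 = 1813.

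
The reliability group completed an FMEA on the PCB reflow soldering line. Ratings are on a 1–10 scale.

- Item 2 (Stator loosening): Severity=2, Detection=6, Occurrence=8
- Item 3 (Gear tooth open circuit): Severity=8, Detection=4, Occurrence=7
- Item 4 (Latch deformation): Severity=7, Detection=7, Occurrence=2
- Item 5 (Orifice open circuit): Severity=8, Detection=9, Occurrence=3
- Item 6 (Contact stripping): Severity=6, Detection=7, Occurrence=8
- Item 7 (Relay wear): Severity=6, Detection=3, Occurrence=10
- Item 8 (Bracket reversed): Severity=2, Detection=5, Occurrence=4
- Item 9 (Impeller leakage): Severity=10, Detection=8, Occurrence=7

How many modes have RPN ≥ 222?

3

RPN = Severity × Occurrence × Detection:
  Item 2: 2 × 8 × 6 = 96
  Item 3: 8 × 7 × 4 = 224
  Item 4: 7 × 2 × 7 = 98
  Item 5: 8 × 3 × 9 = 216
  Item 6: 6 × 8 × 7 = 336
  Item 7: 6 × 10 × 3 = 180
  Item 8: 2 × 4 × 5 = 40
  Item 9: 10 × 7 × 8 = 560
Modes with RPN ≥ 222: Item 3 (224), Item 6 (336), Item 9 (560) → 3.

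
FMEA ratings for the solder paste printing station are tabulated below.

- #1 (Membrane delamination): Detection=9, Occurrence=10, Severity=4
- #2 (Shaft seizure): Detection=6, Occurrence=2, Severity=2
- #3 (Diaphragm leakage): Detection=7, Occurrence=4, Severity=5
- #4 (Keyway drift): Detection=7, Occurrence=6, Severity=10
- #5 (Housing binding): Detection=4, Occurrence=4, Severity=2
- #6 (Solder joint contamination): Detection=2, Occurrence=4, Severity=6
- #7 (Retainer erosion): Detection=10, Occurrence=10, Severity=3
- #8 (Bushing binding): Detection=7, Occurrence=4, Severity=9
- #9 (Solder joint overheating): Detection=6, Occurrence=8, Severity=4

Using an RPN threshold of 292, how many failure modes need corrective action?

3

RPN = Severity × Occurrence × Detection:
  #1: 4 × 10 × 9 = 360
  #2: 2 × 2 × 6 = 24
  #3: 5 × 4 × 7 = 140
  #4: 10 × 6 × 7 = 420
  #5: 2 × 4 × 4 = 32
  #6: 6 × 4 × 2 = 48
  #7: 3 × 10 × 10 = 300
  #8: 9 × 4 × 7 = 252
  #9: 4 × 8 × 6 = 192
Modes with RPN ≥ 292: #1 (360), #4 (420), #7 (300) → 3.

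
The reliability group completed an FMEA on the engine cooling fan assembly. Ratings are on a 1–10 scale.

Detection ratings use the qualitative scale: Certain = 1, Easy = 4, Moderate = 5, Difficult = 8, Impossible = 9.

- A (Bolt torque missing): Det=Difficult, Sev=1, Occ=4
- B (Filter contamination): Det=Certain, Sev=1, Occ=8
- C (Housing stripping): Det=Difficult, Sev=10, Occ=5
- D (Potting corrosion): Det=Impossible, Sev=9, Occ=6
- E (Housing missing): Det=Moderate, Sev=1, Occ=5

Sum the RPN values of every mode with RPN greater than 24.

RPN = Severity × Occurrence × Detection:
  A: 1 × 4 × 8 = 32
  B: 1 × 8 × 1 = 8
  C: 10 × 5 × 8 = 400
  D: 9 × 6 × 9 = 486
  E: 1 × 5 × 5 = 25
RPN > 24: A (32), C (400), D (486), E (25).
Sum: 32 + 400 + 486 + 25 = 943.

943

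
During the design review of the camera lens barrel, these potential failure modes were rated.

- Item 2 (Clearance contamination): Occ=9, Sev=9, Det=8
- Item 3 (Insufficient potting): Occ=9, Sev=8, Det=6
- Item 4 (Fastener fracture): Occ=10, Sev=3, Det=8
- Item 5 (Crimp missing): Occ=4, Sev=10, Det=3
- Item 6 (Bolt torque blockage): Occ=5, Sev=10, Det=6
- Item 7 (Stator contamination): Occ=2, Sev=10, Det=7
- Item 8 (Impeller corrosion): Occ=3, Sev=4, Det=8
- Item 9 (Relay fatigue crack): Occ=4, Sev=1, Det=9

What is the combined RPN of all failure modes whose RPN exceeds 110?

1880

RPN = Severity × Occurrence × Detection:
  Item 2: 9 × 9 × 8 = 648
  Item 3: 8 × 9 × 6 = 432
  Item 4: 3 × 10 × 8 = 240
  Item 5: 10 × 4 × 3 = 120
  Item 6: 10 × 5 × 6 = 300
  Item 7: 10 × 2 × 7 = 140
  Item 8: 4 × 3 × 8 = 96
  Item 9: 1 × 4 × 9 = 36
RPN > 110: Item 2 (648), Item 3 (432), Item 4 (240), Item 5 (120), Item 6 (300), Item 7 (140).
Sum: 648 + 432 + 240 + 120 + 300 + 140 = 1880.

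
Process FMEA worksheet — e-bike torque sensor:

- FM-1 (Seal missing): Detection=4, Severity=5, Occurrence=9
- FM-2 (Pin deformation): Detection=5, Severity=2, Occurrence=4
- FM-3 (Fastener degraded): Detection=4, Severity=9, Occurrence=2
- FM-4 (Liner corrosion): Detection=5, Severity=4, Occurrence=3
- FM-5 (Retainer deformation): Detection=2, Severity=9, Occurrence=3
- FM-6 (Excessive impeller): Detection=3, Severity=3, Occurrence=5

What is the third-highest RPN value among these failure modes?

RPN = Severity × Occurrence × Detection:
  FM-1: 5 × 9 × 4 = 180
  FM-2: 2 × 4 × 5 = 40
  FM-3: 9 × 2 × 4 = 72
  FM-4: 4 × 3 × 5 = 60
  FM-5: 9 × 3 × 2 = 54
  FM-6: 3 × 5 × 3 = 45
Sorted descending: 180, 72, 60, 54, 45, 40.
The third-highest RPN is 60 (FM-4).

60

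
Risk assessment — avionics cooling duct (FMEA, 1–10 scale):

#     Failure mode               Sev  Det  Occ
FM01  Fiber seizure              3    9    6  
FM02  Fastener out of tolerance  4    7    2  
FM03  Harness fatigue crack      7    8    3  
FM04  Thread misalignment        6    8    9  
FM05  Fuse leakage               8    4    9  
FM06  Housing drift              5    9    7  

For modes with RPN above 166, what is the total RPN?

RPN = Severity × Occurrence × Detection:
  FM01: 3 × 6 × 9 = 162
  FM02: 4 × 2 × 7 = 56
  FM03: 7 × 3 × 8 = 168
  FM04: 6 × 9 × 8 = 432
  FM05: 8 × 9 × 4 = 288
  FM06: 5 × 7 × 9 = 315
RPN > 166: FM03 (168), FM04 (432), FM05 (288), FM06 (315).
Sum: 168 + 432 + 288 + 315 = 1203.

1203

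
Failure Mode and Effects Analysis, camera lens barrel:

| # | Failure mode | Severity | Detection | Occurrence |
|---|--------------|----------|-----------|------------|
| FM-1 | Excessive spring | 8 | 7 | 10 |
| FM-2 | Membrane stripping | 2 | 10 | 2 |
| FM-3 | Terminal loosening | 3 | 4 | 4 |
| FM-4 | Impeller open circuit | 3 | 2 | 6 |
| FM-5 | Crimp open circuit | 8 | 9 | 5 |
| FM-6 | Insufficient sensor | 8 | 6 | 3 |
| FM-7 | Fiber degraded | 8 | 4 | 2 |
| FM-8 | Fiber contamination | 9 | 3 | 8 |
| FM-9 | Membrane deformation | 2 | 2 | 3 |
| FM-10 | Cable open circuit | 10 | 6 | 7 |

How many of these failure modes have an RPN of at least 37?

RPN = Severity × Occurrence × Detection:
  FM-1: 8 × 10 × 7 = 560
  FM-2: 2 × 2 × 10 = 40
  FM-3: 3 × 4 × 4 = 48
  FM-4: 3 × 6 × 2 = 36
  FM-5: 8 × 5 × 9 = 360
  FM-6: 8 × 3 × 6 = 144
  FM-7: 8 × 2 × 4 = 64
  FM-8: 9 × 8 × 3 = 216
  FM-9: 2 × 3 × 2 = 12
  FM-10: 10 × 7 × 6 = 420
Modes with RPN ≥ 37: FM-1 (560), FM-2 (40), FM-3 (48), FM-5 (360), FM-6 (144), FM-7 (64), FM-8 (216), FM-10 (420) → 8.

8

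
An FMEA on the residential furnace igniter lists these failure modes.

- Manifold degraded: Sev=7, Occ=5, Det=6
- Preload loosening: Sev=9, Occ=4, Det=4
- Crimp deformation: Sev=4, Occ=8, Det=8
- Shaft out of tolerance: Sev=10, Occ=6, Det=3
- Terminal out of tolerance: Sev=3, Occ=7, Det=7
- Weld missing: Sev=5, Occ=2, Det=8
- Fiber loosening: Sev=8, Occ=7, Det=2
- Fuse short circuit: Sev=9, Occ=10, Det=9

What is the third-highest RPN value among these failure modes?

RPN = Severity × Occurrence × Detection:
  Manifold degraded: 7 × 5 × 6 = 210
  Preload loosening: 9 × 4 × 4 = 144
  Crimp deformation: 4 × 8 × 8 = 256
  Shaft out of tolerance: 10 × 6 × 3 = 180
  Terminal out of tolerance: 3 × 7 × 7 = 147
  Weld missing: 5 × 2 × 8 = 80
  Fiber loosening: 8 × 7 × 2 = 112
  Fuse short circuit: 9 × 10 × 9 = 810
Sorted descending: 810, 256, 210, 180, 147, 144, 112, 80.
The third-highest RPN is 210 (Manifold degraded).

210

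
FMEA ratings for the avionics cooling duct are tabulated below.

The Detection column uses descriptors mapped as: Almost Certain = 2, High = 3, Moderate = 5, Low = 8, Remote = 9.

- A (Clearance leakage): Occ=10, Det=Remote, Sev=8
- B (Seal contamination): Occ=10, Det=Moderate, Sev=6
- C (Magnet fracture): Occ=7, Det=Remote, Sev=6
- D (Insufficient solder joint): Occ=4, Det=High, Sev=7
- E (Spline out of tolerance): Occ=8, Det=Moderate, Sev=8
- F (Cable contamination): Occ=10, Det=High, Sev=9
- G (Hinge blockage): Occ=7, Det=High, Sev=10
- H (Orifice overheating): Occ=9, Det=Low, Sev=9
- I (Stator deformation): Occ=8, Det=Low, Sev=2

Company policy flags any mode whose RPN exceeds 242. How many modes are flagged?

RPN = Severity × Occurrence × Detection:
  A: 8 × 10 × 9 = 720
  B: 6 × 10 × 5 = 300
  C: 6 × 7 × 9 = 378
  D: 7 × 4 × 3 = 84
  E: 8 × 8 × 5 = 320
  F: 9 × 10 × 3 = 270
  G: 10 × 7 × 3 = 210
  H: 9 × 9 × 8 = 648
  I: 2 × 8 × 8 = 128
Modes with RPN > 242: A (720), B (300), C (378), E (320), F (270), H (648) → 6.

6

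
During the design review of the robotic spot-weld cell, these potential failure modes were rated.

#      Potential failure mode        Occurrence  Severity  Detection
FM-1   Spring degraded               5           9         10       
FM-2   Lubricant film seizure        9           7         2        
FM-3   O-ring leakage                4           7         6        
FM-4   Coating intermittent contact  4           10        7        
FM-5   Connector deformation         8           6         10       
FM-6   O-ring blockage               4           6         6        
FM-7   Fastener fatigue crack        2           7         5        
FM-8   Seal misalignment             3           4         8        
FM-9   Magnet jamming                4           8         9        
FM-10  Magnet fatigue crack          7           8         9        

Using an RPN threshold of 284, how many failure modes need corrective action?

4

RPN = Severity × Occurrence × Detection:
  FM-1: 9 × 5 × 10 = 450
  FM-2: 7 × 9 × 2 = 126
  FM-3: 7 × 4 × 6 = 168
  FM-4: 10 × 4 × 7 = 280
  FM-5: 6 × 8 × 10 = 480
  FM-6: 6 × 4 × 6 = 144
  FM-7: 7 × 2 × 5 = 70
  FM-8: 4 × 3 × 8 = 96
  FM-9: 8 × 4 × 9 = 288
  FM-10: 8 × 7 × 9 = 504
Modes with RPN ≥ 284: FM-1 (450), FM-5 (480), FM-9 (288), FM-10 (504) → 4.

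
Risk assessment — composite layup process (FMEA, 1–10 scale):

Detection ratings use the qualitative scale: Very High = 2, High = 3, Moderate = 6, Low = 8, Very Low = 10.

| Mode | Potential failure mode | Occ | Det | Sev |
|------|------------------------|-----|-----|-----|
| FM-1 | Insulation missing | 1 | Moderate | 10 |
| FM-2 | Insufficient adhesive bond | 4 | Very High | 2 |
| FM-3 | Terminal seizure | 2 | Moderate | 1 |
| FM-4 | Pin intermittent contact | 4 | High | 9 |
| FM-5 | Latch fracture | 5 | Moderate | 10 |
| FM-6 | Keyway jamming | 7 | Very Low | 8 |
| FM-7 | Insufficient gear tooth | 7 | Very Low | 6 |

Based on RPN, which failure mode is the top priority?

RPN = Severity × Occurrence × Detection:
  FM-1: 10 × 1 × 6 = 60
  FM-2: 2 × 4 × 2 = 16
  FM-3: 1 × 2 × 6 = 12
  FM-4: 9 × 4 × 3 = 108
  FM-5: 10 × 5 × 6 = 300
  FM-6: 8 × 7 × 10 = 560
  FM-7: 6 × 7 × 10 = 420
Highest RPN is 560 → FM-6.

FM-6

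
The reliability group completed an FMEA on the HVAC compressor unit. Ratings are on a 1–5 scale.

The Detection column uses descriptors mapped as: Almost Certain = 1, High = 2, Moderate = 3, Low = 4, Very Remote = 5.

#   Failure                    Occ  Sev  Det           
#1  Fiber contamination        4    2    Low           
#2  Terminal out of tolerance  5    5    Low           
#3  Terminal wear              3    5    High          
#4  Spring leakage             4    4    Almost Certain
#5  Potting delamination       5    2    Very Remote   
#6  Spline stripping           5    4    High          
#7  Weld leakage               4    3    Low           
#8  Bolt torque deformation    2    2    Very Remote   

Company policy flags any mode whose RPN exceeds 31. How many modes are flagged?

5

RPN = Severity × Occurrence × Detection:
  #1: 2 × 4 × 4 = 32
  #2: 5 × 5 × 4 = 100
  #3: 5 × 3 × 2 = 30
  #4: 4 × 4 × 1 = 16
  #5: 2 × 5 × 5 = 50
  #6: 4 × 5 × 2 = 40
  #7: 3 × 4 × 4 = 48
  #8: 2 × 2 × 5 = 20
Modes with RPN > 31: #1 (32), #2 (100), #5 (50), #6 (40), #7 (48) → 5.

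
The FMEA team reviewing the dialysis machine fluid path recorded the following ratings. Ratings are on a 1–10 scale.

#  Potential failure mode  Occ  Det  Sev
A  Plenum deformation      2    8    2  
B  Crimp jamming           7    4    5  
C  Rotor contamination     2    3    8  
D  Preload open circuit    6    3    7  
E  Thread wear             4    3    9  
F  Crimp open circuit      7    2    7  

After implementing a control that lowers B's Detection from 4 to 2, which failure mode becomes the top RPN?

RPN = Severity × Occurrence × Detection:
  A: 2 × 2 × 8 = 32
  B: 5 × 7 × 4 = 140
  C: 8 × 2 × 3 = 48
  D: 7 × 6 × 3 = 126
  E: 9 × 4 × 3 = 108
  F: 7 × 7 × 2 = 98
After action: B → 5 × 7 × 2 = 70.
Revised RPNs: D=126, E=108, F=98, B=70, C=48, A=32.
Highest is now D (126).

D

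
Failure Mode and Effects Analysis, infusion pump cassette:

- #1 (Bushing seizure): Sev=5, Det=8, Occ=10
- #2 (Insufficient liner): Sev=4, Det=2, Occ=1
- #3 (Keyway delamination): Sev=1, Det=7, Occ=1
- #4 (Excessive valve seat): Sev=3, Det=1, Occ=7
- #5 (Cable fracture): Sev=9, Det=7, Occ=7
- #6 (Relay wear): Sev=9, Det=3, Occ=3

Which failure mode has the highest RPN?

RPN = Severity × Occurrence × Detection:
  #1: 5 × 10 × 8 = 400
  #2: 4 × 1 × 2 = 8
  #3: 1 × 1 × 7 = 7
  #4: 3 × 7 × 1 = 21
  #5: 9 × 7 × 7 = 441
  #6: 9 × 3 × 3 = 81
Highest RPN is 441 → #5.

#5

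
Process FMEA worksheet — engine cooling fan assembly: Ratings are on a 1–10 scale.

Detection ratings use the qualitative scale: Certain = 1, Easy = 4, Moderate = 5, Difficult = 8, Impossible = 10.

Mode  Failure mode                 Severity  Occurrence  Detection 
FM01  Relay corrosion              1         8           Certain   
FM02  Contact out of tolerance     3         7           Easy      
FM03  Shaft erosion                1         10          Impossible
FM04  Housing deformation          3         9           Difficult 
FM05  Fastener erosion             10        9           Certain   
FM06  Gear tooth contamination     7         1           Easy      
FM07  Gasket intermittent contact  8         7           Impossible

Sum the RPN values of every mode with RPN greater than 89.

966

RPN = Severity × Occurrence × Detection:
  FM01: 1 × 8 × 1 = 8
  FM02: 3 × 7 × 4 = 84
  FM03: 1 × 10 × 10 = 100
  FM04: 3 × 9 × 8 = 216
  FM05: 10 × 9 × 1 = 90
  FM06: 7 × 1 × 4 = 28
  FM07: 8 × 7 × 10 = 560
RPN > 89: FM03 (100), FM04 (216), FM05 (90), FM07 (560).
Sum: 100 + 216 + 90 + 560 = 966.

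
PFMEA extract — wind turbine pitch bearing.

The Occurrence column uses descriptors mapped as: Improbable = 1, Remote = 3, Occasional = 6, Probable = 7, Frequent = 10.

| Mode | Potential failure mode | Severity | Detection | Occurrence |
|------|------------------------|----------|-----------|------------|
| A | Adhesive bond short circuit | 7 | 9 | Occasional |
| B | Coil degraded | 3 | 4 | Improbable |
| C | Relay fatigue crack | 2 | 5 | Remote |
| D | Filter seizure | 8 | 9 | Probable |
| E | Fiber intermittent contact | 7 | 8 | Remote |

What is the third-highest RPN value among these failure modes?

RPN = Severity × Occurrence × Detection:
  A: 7 × 6 × 9 = 378
  B: 3 × 1 × 4 = 12
  C: 2 × 3 × 5 = 30
  D: 8 × 7 × 9 = 504
  E: 7 × 3 × 8 = 168
Sorted descending: 504, 378, 168, 30, 12.
The third-highest RPN is 168 (E).

168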